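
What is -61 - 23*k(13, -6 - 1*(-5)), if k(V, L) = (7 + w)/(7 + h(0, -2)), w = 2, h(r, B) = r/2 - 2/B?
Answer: -695/8 ≈ -86.875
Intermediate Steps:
h(r, B) = r/2 - 2/B (h(r, B) = r*(1/2) - 2/B = r/2 - 2/B)
k(V, L) = 9/8 (k(V, L) = (7 + 2)/(7 + ((1/2)*0 - 2/(-2))) = 9/(7 + (0 - 2*(-1/2))) = 9/(7 + (0 + 1)) = 9/(7 + 1) = 9/8)
-61 - 23*k(13, -6 - 1*(-5)) = -61 - 23*9/8 = -61 - 207/8 = -695/8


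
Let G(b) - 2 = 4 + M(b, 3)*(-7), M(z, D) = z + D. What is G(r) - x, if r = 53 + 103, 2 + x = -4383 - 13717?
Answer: 16995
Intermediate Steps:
M(z, D) = D + z
x = -18102 (x = -2 + (-4383 - 13717) = -2 - 18100 = -18102)
r = 156
G(b) = -15 - 7*b (G(b) = 2 + (4 + (3 + b)*(-7)) = 2 + (4 + (-21 - 7*b)) = 2 + (-17 - 7*b) = -15 - 7*b)
G(r) - x = (-15 - 7*156) - 1*(-18102) = (-15 - 1092) + 18102 = -1107 + 18102 = 16995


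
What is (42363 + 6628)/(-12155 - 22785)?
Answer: -48991/34940 ≈ -1.4021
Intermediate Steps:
(42363 + 6628)/(-12155 - 22785) = 48991/(-34940) = 48991*(-1/34940) = -48991/34940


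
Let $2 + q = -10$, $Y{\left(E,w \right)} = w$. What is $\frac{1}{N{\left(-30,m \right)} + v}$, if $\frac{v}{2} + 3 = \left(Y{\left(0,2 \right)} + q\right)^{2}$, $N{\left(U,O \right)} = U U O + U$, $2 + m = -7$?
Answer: $- \frac{1}{7936} \approx -0.00012601$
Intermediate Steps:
$m = -9$ ($m = -2 - 7 = -9$)
$N{\left(U,O \right)} = U + O U^{2}$ ($N{\left(U,O \right)} = U^{2} O + U = O U^{2} + U = U + O U^{2}$)
$q = -12$ ($q = -2 - 10 = -12$)
$v = 194$ ($v = -6 + 2 \left(2 - 12\right)^{2} = -6 + 2 \left(-10\right)^{2} = -6 + 2 \cdot 100 = -6 + 200 = 194$)
$\frac{1}{N{\left(-30,m \right)} + v} = \frac{1}{- 30 \left(1 - -270\right) + 194} = \frac{1}{- 30 \left(1 + 270\right) + 194} = \frac{1}{\left(-30\right) 271 + 194} = \frac{1}{-8130 + 194} = \frac{1}{-7936} = - \frac{1}{7936}$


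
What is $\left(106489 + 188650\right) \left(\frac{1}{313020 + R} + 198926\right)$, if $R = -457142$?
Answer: $\frac{8461520902647969}{144122} \approx 5.8711 \cdot 10^{10}$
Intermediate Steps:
$\left(106489 + 188650\right) \left(\frac{1}{313020 + R} + 198926\right) = \left(106489 + 188650\right) \left(\frac{1}{313020 - 457142} + 198926\right) = 295139 \left(\frac{1}{-144122} + 198926\right) = 295139 \left(- \frac{1}{144122} + 198926\right) = 295139 \cdot \frac{28669612971}{144122} = \frac{8461520902647969}{144122}$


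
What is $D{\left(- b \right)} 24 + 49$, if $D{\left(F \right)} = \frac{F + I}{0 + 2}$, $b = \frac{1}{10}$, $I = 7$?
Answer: $\frac{659}{5} \approx 131.8$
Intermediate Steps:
$b = \frac{1}{10} \approx 0.1$
$D{\left(F \right)} = \frac{7}{2} + \frac{F}{2}$ ($D{\left(F \right)} = \frac{F + 7}{0 + 2} = \frac{7 + F}{2} = \left(7 + F\right) \frac{1}{2} = \frac{7}{2} + \frac{F}{2}$)
$D{\left(- b \right)} 24 + 49 = \left(\frac{7}{2} + \frac{\left(-1\right) \frac{1}{10}}{2}\right) 24 + 49 = \left(\frac{7}{2} + \frac{1}{2} \left(- \frac{1}{10}\right)\right) 24 + 49 = \left(\frac{7}{2} - \frac{1}{20}\right) 24 + 49 = \frac{69}{20} \cdot 24 + 49 = \frac{414}{5} + 49 = \frac{659}{5}$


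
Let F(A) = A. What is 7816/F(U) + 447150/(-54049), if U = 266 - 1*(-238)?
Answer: 24635423/3405087 ≈ 7.2349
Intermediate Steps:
U = 504 (U = 266 + 238 = 504)
7816/F(U) + 447150/(-54049) = 7816/504 + 447150/(-54049) = 7816*(1/504) + 447150*(-1/54049) = 977/63 - 447150/54049 = 24635423/3405087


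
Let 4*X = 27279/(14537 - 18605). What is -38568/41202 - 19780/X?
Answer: 35079974116/2973411 ≈ 11798.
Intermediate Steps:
X = -3031/1808 (X = (27279/(14537 - 18605))/4 = (27279/(-4068))/4 = (27279*(-1/4068))/4 = (¼)*(-3031/452) = -3031/1808 ≈ -1.6764)
-38568/41202 - 19780/X = -38568/41202 - 19780/(-3031/1808) = -38568*1/41202 - 19780*(-1808/3031) = -6428/6867 + 35762240/3031 = 35079974116/2973411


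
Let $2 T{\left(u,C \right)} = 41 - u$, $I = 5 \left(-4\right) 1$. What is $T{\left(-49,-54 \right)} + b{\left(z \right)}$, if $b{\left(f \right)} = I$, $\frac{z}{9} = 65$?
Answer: $25$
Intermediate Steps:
$I = -20$ ($I = \left(-20\right) 1 = -20$)
$z = 585$ ($z = 9 \cdot 65 = 585$)
$T{\left(u,C \right)} = \frac{41}{2} - \frac{u}{2}$ ($T{\left(u,C \right)} = \frac{41 - u}{2} = \frac{41}{2} - \frac{u}{2}$)
$b{\left(f \right)} = -20$
$T{\left(-49,-54 \right)} + b{\left(z \right)} = \left(\frac{41}{2} - - \frac{49}{2}\right) - 20 = \left(\frac{41}{2} + \frac{49}{2}\right) - 20 = 45 - 20 = 25$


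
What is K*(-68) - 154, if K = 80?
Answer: -5594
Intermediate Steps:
K*(-68) - 154 = 80*(-68) - 154 = -5440 - 154 = -5594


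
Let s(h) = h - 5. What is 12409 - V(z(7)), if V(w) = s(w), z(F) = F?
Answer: 12407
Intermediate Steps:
s(h) = -5 + h
V(w) = -5 + w
12409 - V(z(7)) = 12409 - (-5 + 7) = 12409 - 1*2 = 12409 - 2 = 12407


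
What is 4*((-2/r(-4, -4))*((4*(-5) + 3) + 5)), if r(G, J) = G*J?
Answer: 6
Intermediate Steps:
4*((-2/r(-4, -4))*((4*(-5) + 3) + 5)) = 4*((-2/((-4*(-4))))*((4*(-5) + 3) + 5)) = 4*((-2/16)*((-20 + 3) + 5)) = 4*((-2*1/16)*(-17 + 5)) = 4*(-1/8*(-12)) = 4*(3/2) = 6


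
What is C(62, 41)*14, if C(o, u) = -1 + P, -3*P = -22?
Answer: 266/3 ≈ 88.667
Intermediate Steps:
P = 22/3 (P = -⅓*(-22) = 22/3 ≈ 7.3333)
C(o, u) = 19/3 (C(o, u) = -1 + 22/3 = 19/3)
C(62, 41)*14 = (19/3)*14 = 266/3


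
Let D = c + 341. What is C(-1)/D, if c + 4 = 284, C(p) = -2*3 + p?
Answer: -7/621 ≈ -0.011272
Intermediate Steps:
C(p) = -6 + p
c = 280 (c = -4 + 284 = 280)
D = 621 (D = 280 + 341 = 621)
C(-1)/D = (-6 - 1)/621 = -7*1/621 = -7/621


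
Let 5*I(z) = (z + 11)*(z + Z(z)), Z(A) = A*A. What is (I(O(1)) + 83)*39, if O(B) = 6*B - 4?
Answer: 19227/5 ≈ 3845.4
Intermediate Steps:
Z(A) = A²
O(B) = -4 + 6*B
I(z) = (11 + z)*(z + z²)/5 (I(z) = ((z + 11)*(z + z²))/5 = ((11 + z)*(z + z²))/5 = (11 + z)*(z + z²)/5)
(I(O(1)) + 83)*39 = ((-4 + 6*1)*(11 + (-4 + 6*1)² + 12*(-4 + 6*1))/5 + 83)*39 = ((-4 + 6)*(11 + (-4 + 6)² + 12*(-4 + 6))/5 + 83)*39 = ((⅕)*2*(11 + 2² + 12*2) + 83)*39 = ((⅕)*2*(11 + 4 + 24) + 83)*39 = ((⅕)*2*39 + 83)*39 = (78/5 + 83)*39 = (493/5)*39 = 19227/5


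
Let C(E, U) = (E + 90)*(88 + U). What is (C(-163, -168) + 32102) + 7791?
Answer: 45733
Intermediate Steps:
C(E, U) = (88 + U)*(90 + E) (C(E, U) = (90 + E)*(88 + U) = (88 + U)*(90 + E))
(C(-163, -168) + 32102) + 7791 = ((7920 + 88*(-163) + 90*(-168) - 163*(-168)) + 32102) + 7791 = ((7920 - 14344 - 15120 + 27384) + 32102) + 7791 = (5840 + 32102) + 7791 = 37942 + 7791 = 45733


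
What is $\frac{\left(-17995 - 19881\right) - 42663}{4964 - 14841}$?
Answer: $\frac{80539}{9877} \approx 8.1542$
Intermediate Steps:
$\frac{\left(-17995 - 19881\right) - 42663}{4964 - 14841} = \frac{-37876 - 42663}{-9877} = \left(-80539\right) \left(- \frac{1}{9877}\right) = \frac{80539}{9877}$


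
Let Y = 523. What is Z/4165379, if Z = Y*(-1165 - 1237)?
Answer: -1256246/4165379 ≈ -0.30159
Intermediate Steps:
Z = -1256246 (Z = 523*(-1165 - 1237) = 523*(-2402) = -1256246)
Z/4165379 = -1256246/4165379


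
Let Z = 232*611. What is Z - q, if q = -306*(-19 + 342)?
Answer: 240590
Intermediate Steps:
Z = 141752
q = -98838 (q = -306*323 = -98838)
Z - q = 141752 - 1*(-98838) = 141752 + 98838 = 240590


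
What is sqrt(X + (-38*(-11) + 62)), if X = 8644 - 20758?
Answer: I*sqrt(11634) ≈ 107.86*I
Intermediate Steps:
X = -12114
sqrt(X + (-38*(-11) + 62)) = sqrt(-12114 + (-38*(-11) + 62)) = sqrt(-12114 + (418 + 62)) = sqrt(-12114 + 480) = sqrt(-11634) = I*sqrt(11634)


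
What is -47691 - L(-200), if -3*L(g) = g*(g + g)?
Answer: -63073/3 ≈ -21024.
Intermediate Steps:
L(g) = -2*g²/3 (L(g) = -g*(g + g)/3 = -g*2*g/3 = -2*g²/3)
-47691 - L(-200) = -47691 - (-2)*(-200)²/3 = -47691 - (-2)*40000/3 = -47691 - 1*(-80000/3) = -47691 + 80000/3 = -63073/3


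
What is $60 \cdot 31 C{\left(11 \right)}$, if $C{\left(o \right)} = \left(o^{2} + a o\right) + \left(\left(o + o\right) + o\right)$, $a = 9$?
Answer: $470580$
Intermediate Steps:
$C{\left(o \right)} = o^{2} + 12 o$ ($C{\left(o \right)} = \left(o^{2} + 9 o\right) + \left(\left(o + o\right) + o\right) = \left(o^{2} + 9 o\right) + \left(2 o + o\right) = \left(o^{2} + 9 o\right) + 3 o = o^{2} + 12 o$)
$60 \cdot 31 C{\left(11 \right)} = 60 \cdot 31 \cdot 11 \left(12 + 11\right) = 1860 \cdot 11 \cdot 23 = 1860 \cdot 253 = 470580$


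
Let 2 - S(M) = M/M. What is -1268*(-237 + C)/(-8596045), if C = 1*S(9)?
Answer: -299248/8596045 ≈ -0.034812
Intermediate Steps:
S(M) = 1 (S(M) = 2 - M/M = 2 - 1*1 = 2 - 1 = 1)
C = 1 (C = 1*1 = 1)
-1268*(-237 + C)/(-8596045) = -1268*(-237 + 1)/(-8596045) = -1268*(-236)*(-1/8596045) = 299248*(-1/8596045) = -299248/8596045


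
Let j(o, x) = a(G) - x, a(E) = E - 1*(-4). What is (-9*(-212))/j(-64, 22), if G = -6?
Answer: -159/2 ≈ -79.500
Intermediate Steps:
a(E) = 4 + E (a(E) = E + 4 = 4 + E)
j(o, x) = -2 - x (j(o, x) = (4 - 6) - x = -2 - x)
(-9*(-212))/j(-64, 22) = (-9*(-212))/(-2 - 1*22) = 1908/(-2 - 22) = 1908/(-24) = 1908*(-1/24) = -159/2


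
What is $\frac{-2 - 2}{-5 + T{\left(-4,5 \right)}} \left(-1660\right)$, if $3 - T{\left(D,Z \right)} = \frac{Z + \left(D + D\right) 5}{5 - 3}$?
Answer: $\frac{13280}{31} \approx 428.39$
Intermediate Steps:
$T{\left(D,Z \right)} = 3 - 5 D - \frac{Z}{2}$ ($T{\left(D,Z \right)} = 3 - \frac{Z + \left(D + D\right) 5}{5 - 3} = 3 - \frac{Z + 2 D 5}{2} = 3 - \left(Z + 10 D\right) \frac{1}{2} = 3 - \left(\frac{Z}{2} + 5 D\right) = 3 - 5 D - \frac{Z}{2}$)
$\frac{-2 - 2}{-5 + T{\left(-4,5 \right)}} \left(-1660\right) = \frac{-2 - 2}{-5 - - \frac{41}{2}} \left(-1660\right) = - \frac{4}{-5 + \left(3 + 20 - \frac{5}{2}\right)} \left(-1660\right) = - \frac{4}{-5 + \frac{41}{2}} \left(-1660\right) = - \frac{4}{\frac{31}{2}} \left(-1660\right) = \left(-4\right) \frac{2}{31} \left(-1660\right) = \left(- \frac{8}{31}\right) \left(-1660\right) = \frac{13280}{31}$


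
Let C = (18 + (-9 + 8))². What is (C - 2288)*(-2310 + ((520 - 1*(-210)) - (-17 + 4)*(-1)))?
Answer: 3184407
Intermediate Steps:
C = 289 (C = (18 - 1)² = 17² = 289)
(C - 2288)*(-2310 + ((520 - 1*(-210)) - (-17 + 4)*(-1))) = (289 - 2288)*(-2310 + ((520 - 1*(-210)) - (-17 + 4)*(-1))) = -1999*(-2310 + ((520 + 210) - (-13)*(-1))) = -1999*(-2310 + (730 - 1*13)) = -1999*(-2310 + (730 - 13)) = -1999*(-2310 + 717) = -1999*(-1593) = 3184407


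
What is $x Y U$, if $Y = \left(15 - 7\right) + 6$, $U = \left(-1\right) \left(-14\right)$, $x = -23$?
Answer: $-4508$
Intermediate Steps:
$U = 14$
$Y = 14$ ($Y = 8 + 6 = 14$)
$x Y U = \left(-23\right) 14 \cdot 14 = \left(-322\right) 14 = -4508$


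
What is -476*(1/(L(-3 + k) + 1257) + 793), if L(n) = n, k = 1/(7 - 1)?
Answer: -405778508/1075 ≈ -3.7747e+5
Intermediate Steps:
k = ⅙ (k = 1/6 = ⅙ ≈ 0.16667)
-476*(1/(L(-3 + k) + 1257) + 793) = -476*(1/((-3 + ⅙) + 1257) + 793) = -476*(1/(-17/6 + 1257) + 793) = -476*(1/(7525/6) + 793) = -476*(6/7525 + 793) = -476*5967331/7525 = -405778508/1075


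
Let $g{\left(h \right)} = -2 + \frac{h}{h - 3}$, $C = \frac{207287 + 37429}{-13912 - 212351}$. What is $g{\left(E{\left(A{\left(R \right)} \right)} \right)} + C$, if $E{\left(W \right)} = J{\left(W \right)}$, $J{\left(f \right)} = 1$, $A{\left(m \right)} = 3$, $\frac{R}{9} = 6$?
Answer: $- \frac{540249}{150842} \approx -3.5816$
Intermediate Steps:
$R = 54$ ($R = 9 \cdot 6 = 54$)
$E{\left(W \right)} = 1$
$C = - \frac{81572}{75421}$ ($C = \frac{244716}{-226263} = 244716 \left(- \frac{1}{226263}\right) = - \frac{81572}{75421} \approx -1.0816$)
$g{\left(h \right)} = -2 + \frac{h}{-3 + h}$
$g{\left(E{\left(A{\left(R \right)} \right)} \right)} + C = \frac{6 - 1}{-3 + 1} - \frac{81572}{75421} = \frac{6 - 1}{-2} - \frac{81572}{75421} = \left(- \frac{1}{2}\right) 5 - \frac{81572}{75421} = - \frac{5}{2} - \frac{81572}{75421} = - \frac{540249}{150842}$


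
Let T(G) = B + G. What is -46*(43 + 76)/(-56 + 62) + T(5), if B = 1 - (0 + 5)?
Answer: -2734/3 ≈ -911.33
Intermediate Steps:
B = -4 (B = 1 - 1*5 = 1 - 5 = -4)
T(G) = -4 + G
-46*(43 + 76)/(-56 + 62) + T(5) = -46*(43 + 76)/(-56 + 62) + (-4 + 5) = -5474/6 + 1 = -46*119/6 + 1 = -2737/3 + 1 = -2734/3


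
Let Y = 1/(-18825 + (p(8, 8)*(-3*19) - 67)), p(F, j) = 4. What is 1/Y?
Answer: -19120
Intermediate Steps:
Y = -1/19120 (Y = 1/(-18825 + (4*(-3*19) - 67)) = 1/(-18825 + (4*(-57) - 67)) = 1/(-18825 + (-228 - 67)) = 1/(-18825 - 295) = 1/(-19120) = -1/19120 ≈ -5.2301e-5)
1/Y = 1/(-1/19120) = -19120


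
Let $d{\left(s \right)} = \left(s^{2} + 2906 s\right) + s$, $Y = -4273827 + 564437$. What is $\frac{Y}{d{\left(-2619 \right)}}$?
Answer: $\frac{1854695}{377136} \approx 4.9178$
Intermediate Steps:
$Y = -3709390$
$d{\left(s \right)} = s^{2} + 2907 s$
$\frac{Y}{d{\left(-2619 \right)}} = - \frac{3709390}{\left(-2619\right) \left(2907 - 2619\right)} = - \frac{3709390}{\left(-2619\right) 288} = - \frac{3709390}{-754272} = \left(-3709390\right) \left(- \frac{1}{754272}\right) = \frac{1854695}{377136}$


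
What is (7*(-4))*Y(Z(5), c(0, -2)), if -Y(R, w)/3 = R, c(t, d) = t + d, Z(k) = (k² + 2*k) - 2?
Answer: 2772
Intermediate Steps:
Z(k) = -2 + k² + 2*k
c(t, d) = d + t
Y(R, w) = -3*R
(7*(-4))*Y(Z(5), c(0, -2)) = (7*(-4))*(-3*(-2 + 5² + 2*5)) = -(-84)*(-2 + 25 + 10) = -(-84)*33 = -28*(-99) = 2772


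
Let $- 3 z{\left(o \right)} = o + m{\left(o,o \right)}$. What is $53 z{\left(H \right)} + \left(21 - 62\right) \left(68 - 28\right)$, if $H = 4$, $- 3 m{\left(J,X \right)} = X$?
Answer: $- \frac{15184}{9} \approx -1687.1$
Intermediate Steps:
$m{\left(J,X \right)} = - \frac{X}{3}$
$z{\left(o \right)} = - \frac{2 o}{9}$ ($z{\left(o \right)} = - \frac{o - \frac{o}{3}}{3} = - \frac{\frac{2}{3} o}{3} = - \frac{2 o}{9}$)
$53 z{\left(H \right)} + \left(21 - 62\right) \left(68 - 28\right) = 53 \left(\left(- \frac{2}{9}\right) 4\right) + \left(21 - 62\right) \left(68 - 28\right) = 53 \left(- \frac{8}{9}\right) - 1640 = - \frac{424}{9} - 1640 = - \frac{15184}{9}$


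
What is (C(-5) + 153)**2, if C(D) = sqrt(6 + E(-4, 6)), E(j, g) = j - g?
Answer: 23405 + 612*I ≈ 23405.0 + 612.0*I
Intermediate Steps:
C(D) = 2*I (C(D) = sqrt(6 + (-4 - 1*6)) = sqrt(6 + (-4 - 6)) = sqrt(6 - 10) = sqrt(-4) = 2*I)
(C(-5) + 153)**2 = (2*I + 153)**2 = (153 + 2*I)**2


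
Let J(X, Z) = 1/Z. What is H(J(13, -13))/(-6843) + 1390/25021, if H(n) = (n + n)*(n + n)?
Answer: 1607389046/28935960807 ≈ 0.055550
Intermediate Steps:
H(n) = 4*n**2 (H(n) = (2*n)*(2*n) = 4*n**2)
H(J(13, -13))/(-6843) + 1390/25021 = (4*(1/(-13))**2)/(-6843) + 1390/25021 = (4*(-1/13)**2)*(-1/6843) + 1390*(1/25021) = (4*(1/169))*(-1/6843) + 1390/25021 = (4/169)*(-1/6843) + 1390/25021 = -4/1156467 + 1390/25021 = 1607389046/28935960807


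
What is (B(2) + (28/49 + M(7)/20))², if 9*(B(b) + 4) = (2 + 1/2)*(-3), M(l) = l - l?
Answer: 32041/1764 ≈ 18.164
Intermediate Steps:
M(l) = 0
B(b) = -29/6 (B(b) = -4 + ((2 + 1/2)*(-3))/9 = -4 + ((2 + ½)*(-3))/9 = -4 + ((5/2)*(-3))/9 = -4 + (⅑)*(-15/2) = -4 - ⅚ = -29/6)
(B(2) + (28/49 + M(7)/20))² = (-29/6 + (28/49 + 0/20))² = (-29/6 + (28*(1/49) + 0*(1/20)))² = (-29/6 + (4/7 + 0))² = (-29/6 + 4/7)² = (-179/42)² = 32041/1764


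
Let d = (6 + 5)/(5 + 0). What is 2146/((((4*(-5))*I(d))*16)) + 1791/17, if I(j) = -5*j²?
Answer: 6952993/65824 ≈ 105.63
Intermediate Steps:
d = 11/5 ≈ 2.2000
2146/((((4*(-5))*I(d))*16)) + 1791/17 = 2146/((((4*(-5))*(-5*(11/5)²))*16)) + 1791/17 = 2146/((-(-100)*121/25*16)) + 1791*(1/17) = 2146/((-20*(-121/5)*16)) + 1791/17 = 2146/((484*16)) + 1791/17 = 2146/7744 + 1791/17 = 2146*(1/7744) + 1791/17 = 1073/3872 + 1791/17 = 6952993/65824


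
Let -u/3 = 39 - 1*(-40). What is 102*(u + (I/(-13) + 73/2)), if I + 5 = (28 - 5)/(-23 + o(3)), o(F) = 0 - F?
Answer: -3448416/169 ≈ -20405.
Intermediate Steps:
o(F) = -F
u = -237 (u = -3*(39 - 1*(-40)) = -3*(39 + 40) = -3*79 = -237)
I = -153/26 (I = -5 + (28 - 5)/(-23 - 1*3) = -5 + 23/(-23 - 3) = -5 + 23/(-26) = -5 + 23*(-1/26) = -5 - 23/26 = -153/26 ≈ -5.8846)
102*(u + (I/(-13) + 73/2)) = 102*(-237 + (-153/26/(-13) + 73/2)) = 102*(-237 + (-153/26*(-1/13) + 73*(½))) = 102*(-237 + (153/338 + 73/2)) = 102*(-237 + 6245/169) = 102*(-33808/169) = -3448416/169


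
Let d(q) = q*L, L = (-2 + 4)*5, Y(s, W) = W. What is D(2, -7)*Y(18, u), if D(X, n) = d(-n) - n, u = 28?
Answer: 2156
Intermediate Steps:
L = 10 (L = 2*5 = 10)
d(q) = 10*q (d(q) = q*10 = 10*q)
D(X, n) = -11*n (D(X, n) = 10*(-n) - n = -10*n - n = -11*n)
D(2, -7)*Y(18, u) = -11*(-7)*28 = 77*28 = 2156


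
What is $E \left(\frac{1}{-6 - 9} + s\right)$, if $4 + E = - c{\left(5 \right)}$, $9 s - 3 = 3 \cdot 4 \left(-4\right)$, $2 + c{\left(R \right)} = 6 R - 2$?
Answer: $152$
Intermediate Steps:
$c{\left(R \right)} = -4 + 6 R$ ($c{\left(R \right)} = -2 + \left(6 R - 2\right) = -2 + \left(-2 + 6 R\right) = -4 + 6 R$)
$s = -5$ ($s = \frac{1}{3} + \frac{3 \cdot 4 \left(-4\right)}{9} = \frac{1}{3} + \frac{12 \left(-4\right)}{9} = \frac{1}{3} + \frac{1}{9} \left(-48\right) = \frac{1}{3} - \frac{16}{3} = -5$)
$E = -30$ ($E = -4 - \left(-4 + 6 \cdot 5\right) = -4 - \left(-4 + 30\right) = -4 - 26 = -30$)
$E \left(\frac{1}{-6 - 9} + s\right) = - 30 \left(\frac{1}{-6 - 9} - 5\right) = - 30 \left(\frac{1}{-15} - 5\right) = - 30 \left(- \frac{1}{15} - 5\right) = \left(-30\right) \left(- \frac{76}{15}\right) = 152$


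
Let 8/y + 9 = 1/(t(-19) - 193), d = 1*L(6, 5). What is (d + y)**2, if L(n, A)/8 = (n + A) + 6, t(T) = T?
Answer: 66526853184/3644281 ≈ 18255.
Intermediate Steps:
L(n, A) = 48 + 8*A + 8*n (L(n, A) = 8*((n + A) + 6) = 8*((A + n) + 6) = 8*(6 + A + n) = 48 + 8*A + 8*n)
d = 136 (d = 1*(48 + 8*5 + 8*6) = 1*(48 + 40 + 48) = 1*136 = 136)
y = -1696/1909 (y = 8/(-9 + 1/(-19 - 193)) = 8/(-9 + 1/(-212)) = 8/(-9 - 1/212) = 8/(-1909/212) = 8*(-212/1909) = -1696/1909 ≈ -0.88842)
(d + y)**2 = (136 - 1696/1909)**2 = (257928/1909)**2 = 66526853184/3644281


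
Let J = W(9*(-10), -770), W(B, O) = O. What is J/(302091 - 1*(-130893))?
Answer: -385/216492 ≈ -0.0017784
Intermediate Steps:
J = -770
J/(302091 - 1*(-130893)) = -770/(302091 - 1*(-130893)) = -770/(302091 + 130893) = -770/432984 = -770*1/432984 = -385/216492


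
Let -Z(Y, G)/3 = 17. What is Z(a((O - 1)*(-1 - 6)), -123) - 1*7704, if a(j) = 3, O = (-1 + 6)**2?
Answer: -7755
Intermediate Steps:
O = 25 (O = 5**2 = 25)
Z(Y, G) = -51 (Z(Y, G) = -3*17 = -51)
Z(a((O - 1)*(-1 - 6)), -123) - 1*7704 = -51 - 1*7704 = -51 - 7704 = -7755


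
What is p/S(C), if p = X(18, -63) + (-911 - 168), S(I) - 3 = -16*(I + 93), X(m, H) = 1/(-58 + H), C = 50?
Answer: 26112/55297 ≈ 0.47221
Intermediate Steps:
S(I) = -1485 - 16*I (S(I) = 3 - 16*(I + 93) = 3 - 16*(93 + I) = 3 + (-1488 - 16*I) = -1485 - 16*I)
p = -130560/121 (p = 1/(-58 - 63) + (-911 - 168) = 1/(-121) - 1079 = -1/121 - 1079 = -130560/121 ≈ -1079.0)
p/S(C) = -130560/(121*(-1485 - 16*50)) = -130560/(121*(-1485 - 800)) = -130560/121/(-2285) = -130560/121*(-1/2285) = 26112/55297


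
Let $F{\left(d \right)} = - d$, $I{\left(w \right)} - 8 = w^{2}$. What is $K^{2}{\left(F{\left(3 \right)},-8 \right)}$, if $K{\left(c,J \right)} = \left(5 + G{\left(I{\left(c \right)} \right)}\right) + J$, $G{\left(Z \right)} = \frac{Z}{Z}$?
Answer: $4$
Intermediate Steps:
$I{\left(w \right)} = 8 + w^{2}$
$G{\left(Z \right)} = 1$
$K{\left(c,J \right)} = 6 + J$ ($K{\left(c,J \right)} = \left(5 + 1\right) + J = 6 + J$)
$K^{2}{\left(F{\left(3 \right)},-8 \right)} = \left(6 - 8\right)^{2} = \left(-2\right)^{2} = 4$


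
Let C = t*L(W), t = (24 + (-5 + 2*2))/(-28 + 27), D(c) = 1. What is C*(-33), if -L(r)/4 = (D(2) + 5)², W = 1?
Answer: -109296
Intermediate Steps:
L(r) = -144 (L(r) = -4*(1 + 5)² = -4*6² = -4*36 = -144)
t = -23 (t = (24 + (-5 + 4))/(-1) = (24 - 1)*(-1) = 23*(-1) = -23)
C = 3312 (C = -23*(-144) = 3312)
C*(-33) = 3312*(-33) = -109296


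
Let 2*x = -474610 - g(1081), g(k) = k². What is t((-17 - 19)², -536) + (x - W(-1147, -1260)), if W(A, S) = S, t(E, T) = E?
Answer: -1638059/2 ≈ -8.1903e+5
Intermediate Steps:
x = -1643171/2 (x = (-474610 - 1*1081²)/2 = (-474610 - 1*1168561)/2 = (-474610 - 1168561)/2 = (½)*(-1643171) = -1643171/2 ≈ -8.2159e+5)
t((-17 - 19)², -536) + (x - W(-1147, -1260)) = (-17 - 19)² + (-1643171/2 - 1*(-1260)) = (-36)² + (-1643171/2 + 1260) = 1296 - 1640651/2 = -1638059/2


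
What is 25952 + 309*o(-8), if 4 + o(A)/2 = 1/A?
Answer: 93611/4 ≈ 23403.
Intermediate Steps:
o(A) = -8 + 2/A
25952 + 309*o(-8) = 25952 + 309*(-8 + 2/(-8)) = 25952 + 309*(-8 + 2*(-⅛)) = 25952 + 309*(-8 - ¼) = 25952 + 309*(-33/4) = 25952 - 10197/4 = 93611/4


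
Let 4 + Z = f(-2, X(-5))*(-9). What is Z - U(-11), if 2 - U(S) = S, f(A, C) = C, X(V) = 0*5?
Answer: -17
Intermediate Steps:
X(V) = 0
U(S) = 2 - S
Z = -4 (Z = -4 + 0*(-9) = -4 + 0 = -4)
Z - U(-11) = -4 - (2 - 1*(-11)) = -4 - (2 + 11) = -4 - 1*13 = -4 - 13 = -17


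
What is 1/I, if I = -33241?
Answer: -1/33241 ≈ -3.0083e-5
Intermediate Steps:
1/I = 1/(-33241) = -1/33241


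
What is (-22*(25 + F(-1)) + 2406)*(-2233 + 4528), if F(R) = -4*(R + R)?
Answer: 3855600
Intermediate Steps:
F(R) = -8*R
(-22*(25 + F(-1)) + 2406)*(-2233 + 4528) = (-22*(25 - 8*(-1)) + 2406)*(-2233 + 4528) = (-22*(25 + 8) + 2406)*2295 = (-22*33 + 2406)*2295 = (-726 + 2406)*2295 = 1680*2295 = 3855600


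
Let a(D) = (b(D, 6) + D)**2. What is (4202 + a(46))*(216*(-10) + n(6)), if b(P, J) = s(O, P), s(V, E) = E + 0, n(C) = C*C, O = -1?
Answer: -26902584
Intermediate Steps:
n(C) = C**2
s(V, E) = E
b(P, J) = P
a(D) = 4*D**2 (a(D) = (D + D)**2 = (2*D)**2 = 4*D**2)
(4202 + a(46))*(216*(-10) + n(6)) = (4202 + 4*46**2)*(216*(-10) + 6**2) = (4202 + 4*2116)*(-2160 + 36) = (4202 + 8464)*(-2124) = 12666*(-2124) = -26902584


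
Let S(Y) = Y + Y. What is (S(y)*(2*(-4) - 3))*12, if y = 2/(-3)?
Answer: 176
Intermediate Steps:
y = -⅔ (y = 2*(-⅓) = -⅔ ≈ -0.66667)
S(Y) = 2*Y
(S(y)*(2*(-4) - 3))*12 = ((2*(-⅔))*(2*(-4) - 3))*12 = -4*(-8 - 3)/3*12 = -4/3*(-11)*12 = (44/3)*12 = 176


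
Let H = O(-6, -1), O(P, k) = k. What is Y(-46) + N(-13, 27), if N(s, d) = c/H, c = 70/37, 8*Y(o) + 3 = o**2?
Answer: 77621/296 ≈ 262.23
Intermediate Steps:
Y(o) = -3/8 + o**2/8
H = -1
c = 70/37 (c = 70*(1/37) = 70/37 ≈ 1.8919)
N(s, d) = -70/37 (N(s, d) = (70/37)/(-1) = (70/37)*(-1) = -70/37)
Y(-46) + N(-13, 27) = (-3/8 + (1/8)*(-46)**2) - 70/37 = (-3/8 + (1/8)*2116) - 70/37 = (-3/8 + 529/2) - 70/37 = 2113/8 - 70/37 = 77621/296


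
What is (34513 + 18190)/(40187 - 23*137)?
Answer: 52703/37036 ≈ 1.4230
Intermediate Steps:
(34513 + 18190)/(40187 - 23*137) = 52703/(40187 - 3151) = 52703/37036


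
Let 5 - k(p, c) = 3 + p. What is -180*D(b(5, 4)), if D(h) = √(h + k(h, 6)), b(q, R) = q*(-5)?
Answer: -180*√2 ≈ -254.56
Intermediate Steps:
k(p, c) = 2 - p (k(p, c) = 5 - (3 + p) = 5 + (-3 - p) = 2 - p)
b(q, R) = -5*q
D(h) = √2 (D(h) = √(h + (2 - h)) = √2)
-180*D(b(5, 4)) = -180*√2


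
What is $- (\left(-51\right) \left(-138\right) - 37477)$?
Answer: $30439$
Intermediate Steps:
$- (\left(-51\right) \left(-138\right) - 37477) = - (7038 - 37477) = \left(-1\right) \left(-30439\right) = 30439$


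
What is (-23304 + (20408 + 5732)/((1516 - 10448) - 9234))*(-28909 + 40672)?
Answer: -2490030681426/9083 ≈ -2.7414e+8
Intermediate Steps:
(-23304 + (20408 + 5732)/((1516 - 10448) - 9234))*(-28909 + 40672) = (-23304 + 26140/(-8932 - 9234))*11763 = (-23304 + 26140/(-18166))*11763 = (-23304 + 26140*(-1/18166))*11763 = (-23304 - 13070/9083)*11763 = -211683302/9083*11763 = -2490030681426/9083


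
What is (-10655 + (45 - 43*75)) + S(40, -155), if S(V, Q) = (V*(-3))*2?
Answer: -14075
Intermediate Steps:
S(V, Q) = -6*V (S(V, Q) = -3*V*2 = -6*V)
(-10655 + (45 - 43*75)) + S(40, -155) = (-10655 + (45 - 43*75)) - 6*40 = (-10655 + (45 - 3225)) - 240 = (-10655 - 3180) - 240 = -13835 - 240 = -14075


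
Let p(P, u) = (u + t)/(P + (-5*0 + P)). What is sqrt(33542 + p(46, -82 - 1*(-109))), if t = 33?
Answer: sqrt(17744063)/23 ≈ 183.15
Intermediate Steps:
p(P, u) = (33 + u)/(2*P) (p(P, u) = (u + 33)/(P + (-5*0 + P)) = (33 + u)/(P + (0 + P)) = (33 + u)/(P + P) = (33 + u)/((2*P)) = (33 + u)*(1/(2*P)) = (33 + u)/(2*P))
sqrt(33542 + p(46, -82 - 1*(-109))) = sqrt(33542 + (1/2)*(33 + (-82 - 1*(-109)))/46) = sqrt(33542 + (1/2)*(1/46)*(33 + (-82 + 109))) = sqrt(33542 + (1/2)*(1/46)*(33 + 27)) = sqrt(33542 + (1/2)*(1/46)*60) = sqrt(33542 + 15/23) = sqrt(771481/23) = sqrt(17744063)/23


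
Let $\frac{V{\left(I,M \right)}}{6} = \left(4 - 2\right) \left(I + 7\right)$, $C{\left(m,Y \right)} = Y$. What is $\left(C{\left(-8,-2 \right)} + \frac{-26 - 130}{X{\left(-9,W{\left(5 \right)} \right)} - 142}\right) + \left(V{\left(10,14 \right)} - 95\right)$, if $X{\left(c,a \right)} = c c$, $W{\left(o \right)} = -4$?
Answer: $\frac{6683}{61} \approx 109.56$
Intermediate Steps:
$V{\left(I,M \right)} = 84 + 12 I$ ($V{\left(I,M \right)} = 6 \left(4 - 2\right) \left(I + 7\right) = 6 \cdot 2 \left(7 + I\right) = 6 \left(14 + 2 I\right) = 84 + 12 I$)
$X{\left(c,a \right)} = c^{2}$
$\left(C{\left(-8,-2 \right)} + \frac{-26 - 130}{X{\left(-9,W{\left(5 \right)} \right)} - 142}\right) + \left(V{\left(10,14 \right)} - 95\right) = \left(-2 + \frac{-26 - 130}{\left(-9\right)^{2} - 142}\right) + \left(\left(84 + 12 \cdot 10\right) - 95\right) = \left(-2 - \frac{156}{81 - 142}\right) + \left(\left(84 + 120\right) - 95\right) = \left(-2 - \frac{156}{-61}\right) + \left(204 - 95\right) = \left(-2 - - \frac{156}{61}\right) + 109 = \left(-2 + \frac{156}{61}\right) + 109 = \frac{34}{61} + 109 = \frac{6683}{61}$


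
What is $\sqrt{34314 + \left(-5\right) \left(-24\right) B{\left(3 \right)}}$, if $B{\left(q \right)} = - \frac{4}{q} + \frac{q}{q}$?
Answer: $\sqrt{34274} \approx 185.13$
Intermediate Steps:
$B{\left(q \right)} = 1 - \frac{4}{q}$ ($B{\left(q \right)} = - \frac{4}{q} + 1 = 1 - \frac{4}{q}$)
$\sqrt{34314 + \left(-5\right) \left(-24\right) B{\left(3 \right)}} = \sqrt{34314 + \left(-5\right) \left(-24\right) \frac{-4 + 3}{3}} = \sqrt{34314 + 120 \cdot \frac{1}{3} \left(-1\right)} = \sqrt{34314 + 120 \left(- \frac{1}{3}\right)} = \sqrt{34314 - 40} = \sqrt{34274}$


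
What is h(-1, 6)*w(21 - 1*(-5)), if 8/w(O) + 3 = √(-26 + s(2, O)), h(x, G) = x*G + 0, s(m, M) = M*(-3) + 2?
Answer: 48/37 + 16*I*√102/37 ≈ 1.2973 + 4.3674*I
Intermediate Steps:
s(m, M) = 2 - 3*M (s(m, M) = -3*M + 2 = 2 - 3*M)
h(x, G) = G*x (h(x, G) = G*x + 0 = G*x)
w(O) = 8/(-3 + √(-24 - 3*O)) (w(O) = 8/(-3 + √(-26 + (2 - 3*O))) = 8/(-3 + √(-24 - 3*O)))
h(-1, 6)*w(21 - 1*(-5)) = (6*(-1))*(8/(-3 + √3*√(-8 - (21 - 1*(-5))))) = -48/(-3 + √3*√(-8 - (21 + 5))) = -48/(-3 + √3*√(-8 - 1*26)) = -48/(-3 + √3*√(-8 - 26)) = -48/(-3 + √3*√(-34)) = -48/(-3 + √3*(I*√34)) = -48/(-3 + I*√102)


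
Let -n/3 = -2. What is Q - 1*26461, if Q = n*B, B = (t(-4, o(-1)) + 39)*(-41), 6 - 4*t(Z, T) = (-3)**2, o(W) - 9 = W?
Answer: -71741/2 ≈ -35871.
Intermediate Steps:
n = 6 (n = -3*(-2) = 6)
o(W) = 9 + W
t(Z, T) = -3/4 (t(Z, T) = 3/2 - 1/4*(-3)**2 = 3/2 - 1/4*9 = 3/2 - 9/4 = -3/4)
B = -6273/4 (B = (-3/4 + 39)*(-41) = (153/4)*(-41) = -6273/4 ≈ -1568.3)
Q = -18819/2 (Q = 6*(-6273/4) = -18819/2 ≈ -9409.5)
Q - 1*26461 = -18819/2 - 1*26461 = -18819/2 - 26461 = -71741/2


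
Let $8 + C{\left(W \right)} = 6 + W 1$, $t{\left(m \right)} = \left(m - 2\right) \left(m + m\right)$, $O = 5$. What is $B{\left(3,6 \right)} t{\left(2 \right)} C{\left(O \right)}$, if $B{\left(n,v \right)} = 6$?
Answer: $0$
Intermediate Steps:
$t{\left(m \right)} = 2 m \left(-2 + m\right)$ ($t{\left(m \right)} = \left(-2 + m\right) 2 m = 2 m \left(-2 + m\right)$)
$C{\left(W \right)} = -2 + W$ ($C{\left(W \right)} = -8 + \left(6 + W 1\right) = -8 + \left(6 + W\right) = -2 + W$)
$B{\left(3,6 \right)} t{\left(2 \right)} C{\left(O \right)} = 6 \cdot 2 \cdot 2 \left(-2 + 2\right) \left(-2 + 5\right) = 6 \cdot 2 \cdot 2 \cdot 0 \cdot 3 = 6 \cdot 0 \cdot 3 = 0 \cdot 3 = 0$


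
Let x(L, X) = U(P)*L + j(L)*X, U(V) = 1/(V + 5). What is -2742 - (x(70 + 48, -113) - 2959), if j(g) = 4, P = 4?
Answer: 5903/9 ≈ 655.89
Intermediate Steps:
U(V) = 1/(5 + V)
x(L, X) = 4*X + L/9 (x(L, X) = L/(5 + 4) + 4*X = L/9 + 4*X = 4*X + L/9)
-2742 - (x(70 + 48, -113) - 2959) = -2742 - ((4*(-113) + (70 + 48)/9) - 2959) = -2742 - ((-452 + (⅑)*118) - 2959) = -2742 - ((-452 + 118/9) - 2959) = -2742 - (-3950/9 - 2959) = -2742 - 1*(-30581/9) = -2742 + 30581/9 = 5903/9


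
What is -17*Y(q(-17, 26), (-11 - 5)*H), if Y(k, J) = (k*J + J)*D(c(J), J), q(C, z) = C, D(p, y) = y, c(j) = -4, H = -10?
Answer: 6963200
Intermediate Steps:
Y(k, J) = J*(J + J*k) (Y(k, J) = (k*J + J)*J = (J*k + J)*J = (J + J*k)*J = J*(J + J*k))
-17*Y(q(-17, 26), (-11 - 5)*H) = -17*((-11 - 5)*(-10))²*(1 - 17) = -17*(-16*(-10))²*(-16) = -17*160²*(-16) = -435200*(-16) = -17*(-409600) = 6963200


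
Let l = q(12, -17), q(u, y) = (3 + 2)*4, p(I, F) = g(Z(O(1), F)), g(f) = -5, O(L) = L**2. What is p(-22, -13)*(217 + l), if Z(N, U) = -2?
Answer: -1185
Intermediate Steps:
p(I, F) = -5
q(u, y) = 20 (q(u, y) = 5*4 = 20)
l = 20
p(-22, -13)*(217 + l) = -5*(217 + 20) = -5*237 = -1185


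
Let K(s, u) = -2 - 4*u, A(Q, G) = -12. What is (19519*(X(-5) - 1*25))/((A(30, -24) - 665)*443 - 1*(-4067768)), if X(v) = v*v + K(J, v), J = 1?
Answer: 351342/3767857 ≈ 0.093247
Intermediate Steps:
X(v) = -2 + v**2 - 4*v (X(v) = v*v + (-2 - 4*v) = v**2 + (-2 - 4*v) = -2 + v**2 - 4*v)
(19519*(X(-5) - 1*25))/((A(30, -24) - 665)*443 - 1*(-4067768)) = (19519*((-2 + (-5)**2 - 4*(-5)) - 1*25))/((-12 - 665)*443 - 1*(-4067768)) = (19519*((-2 + 25 + 20) - 25))/(-677*443 + 4067768) = (19519*(43 - 25))/(-299911 + 4067768) = (19519*18)/3767857 = 351342*(1/3767857) = 351342/3767857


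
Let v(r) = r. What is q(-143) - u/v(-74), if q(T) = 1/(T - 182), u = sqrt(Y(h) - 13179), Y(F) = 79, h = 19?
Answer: -1/325 + 5*I*sqrt(131)/37 ≈ -0.0030769 + 1.5467*I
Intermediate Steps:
u = 10*I*sqrt(131) (u = sqrt(79 - 13179) = sqrt(-13100) = 10*I*sqrt(131) ≈ 114.46*I)
q(T) = 1/(-182 + T)
q(-143) - u/v(-74) = 1/(-182 - 143) - 10*I*sqrt(131)/(-74) = 1/(-325) - 10*I*sqrt(131)*(-1)/74 = -1/325 - (-5)*I*sqrt(131)/37 = -1/325 + 5*I*sqrt(131)/37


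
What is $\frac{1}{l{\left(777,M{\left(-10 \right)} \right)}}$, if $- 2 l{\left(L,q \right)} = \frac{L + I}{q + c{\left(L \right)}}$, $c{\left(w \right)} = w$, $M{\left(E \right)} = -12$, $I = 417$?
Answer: $- \frac{255}{199} \approx -1.2814$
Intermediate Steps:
$l{\left(L,q \right)} = - \frac{417 + L}{2 \left(L + q\right)}$ ($l{\left(L,q \right)} = - \frac{\left(L + 417\right) \frac{1}{q + L}}{2} = - \frac{\left(417 + L\right) \frac{1}{L + q}}{2} = - \frac{\frac{1}{L + q} \left(417 + L\right)}{2} = - \frac{417 + L}{2 \left(L + q\right)}$)
$\frac{1}{l{\left(777,M{\left(-10 \right)} \right)}} = \frac{1}{\frac{1}{2} \frac{1}{777 - 12} \left(-417 - 777\right)} = \frac{1}{\frac{1}{2} \cdot \frac{1}{765} \left(-417 - 777\right)} = \frac{1}{\frac{1}{2} \cdot \frac{1}{765} \left(-1194\right)} = \frac{1}{- \frac{199}{255}} = - \frac{255}{199}$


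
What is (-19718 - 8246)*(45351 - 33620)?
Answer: -328045684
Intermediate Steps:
(-19718 - 8246)*(45351 - 33620) = -27964*11731 = -328045684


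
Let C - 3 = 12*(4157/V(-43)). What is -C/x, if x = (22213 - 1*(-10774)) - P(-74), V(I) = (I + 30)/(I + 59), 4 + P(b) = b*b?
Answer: 159621/71539 ≈ 2.2312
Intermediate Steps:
P(b) = -4 + b**2 (P(b) = -4 + b*b = -4 + b**2)
V(I) = (30 + I)/(59 + I)
C = -798105/13 (C = 3 + 12*(4157/(((30 - 43)/(59 - 43)))) = 3 + 12*(4157/((-13/16))) = 3 + 12*(4157/(((1/16)*(-13)))) = 3 + 12*(4157/(-13/16)) = 3 + 12*(4157*(-16/13)) = 3 + 12*(-66512/13) = 3 - 798144/13 = -798105/13 ≈ -61393.)
x = 27515 (x = (22213 - 1*(-10774)) - (-4 + (-74)**2) = (22213 + 10774) - (-4 + 5476) = 32987 - 1*5472 = 32987 - 5472 = 27515)
-C/x = -(-798105)/(13*27515) = -1*(-159621/71539) = 159621/71539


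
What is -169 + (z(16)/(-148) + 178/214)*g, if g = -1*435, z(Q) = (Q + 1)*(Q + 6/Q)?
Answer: 36406883/126688 ≈ 287.37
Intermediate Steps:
z(Q) = (1 + Q)*(Q + 6/Q)
g = -435
-169 + (z(16)/(-148) + 178/214)*g = -169 + ((6 + 16 + 16**2 + 6/16)/(-148) + 178/214)*(-435) = -169 + ((6 + 16 + 256 + 6*(1/16))*(-1/148) + 178*(1/214))*(-435) = -169 + ((6 + 16 + 256 + 3/8)*(-1/148) + 89/107)*(-435) = -169 + ((2227/8)*(-1/148) + 89/107)*(-435) = -169 + (-2227/1184 + 89/107)*(-435) = -169 - 132913/126688*(-435) = -169 + 57817155/126688 = 36406883/126688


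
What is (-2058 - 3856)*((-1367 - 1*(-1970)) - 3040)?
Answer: 14412418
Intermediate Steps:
(-2058 - 3856)*((-1367 - 1*(-1970)) - 3040) = -5914*((-1367 + 1970) - 3040) = -5914*(603 - 3040) = -5914*(-2437) = 14412418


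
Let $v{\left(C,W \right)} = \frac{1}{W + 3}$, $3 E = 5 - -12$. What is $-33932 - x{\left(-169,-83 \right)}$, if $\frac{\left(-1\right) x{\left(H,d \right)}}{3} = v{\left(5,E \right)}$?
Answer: $- \frac{882223}{26} \approx -33932.0$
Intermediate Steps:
$E = \frac{17}{3}$ ($E = \frac{5 - -12}{3} = \frac{5 + 12}{3} = \frac{1}{3} \cdot 17 = \frac{17}{3} \approx 5.6667$)
$v{\left(C,W \right)} = \frac{1}{3 + W}$
$x{\left(H,d \right)} = - \frac{9}{26}$ ($x{\left(H,d \right)} = - \frac{3}{3 + \frac{17}{3}} = - \frac{3}{\frac{26}{3}} = \left(-3\right) \frac{3}{26} = - \frac{9}{26}$)
$-33932 - x{\left(-169,-83 \right)} = -33932 - - \frac{9}{26} = -33932 + \frac{9}{26} = - \frac{882223}{26}$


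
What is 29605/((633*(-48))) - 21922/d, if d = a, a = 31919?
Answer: -1611040043/969826896 ≈ -1.6612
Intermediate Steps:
d = 31919
29605/((633*(-48))) - 21922/d = 29605/((633*(-48))) - 21922/31919 = 29605/(-30384) - 21922*1/31919 = 29605*(-1/30384) - 21922/31919 = -29605/30384 - 21922/31919 = -1611040043/969826896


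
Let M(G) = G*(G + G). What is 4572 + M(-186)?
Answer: 73764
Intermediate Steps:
M(G) = 2*G² (M(G) = G*(2*G) = 2*G²)
4572 + M(-186) = 4572 + 2*(-186)² = 4572 + 2*34596 = 4572 + 69192 = 73764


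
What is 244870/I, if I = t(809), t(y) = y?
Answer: 244870/809 ≈ 302.68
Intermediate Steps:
I = 809
244870/I = 244870/809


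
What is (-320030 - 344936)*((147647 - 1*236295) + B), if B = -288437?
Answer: 250748704110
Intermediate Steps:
(-320030 - 344936)*((147647 - 1*236295) + B) = (-320030 - 344936)*((147647 - 1*236295) - 288437) = -664966*((147647 - 236295) - 288437) = -664966*(-88648 - 288437) = -664966*(-377085) = 250748704110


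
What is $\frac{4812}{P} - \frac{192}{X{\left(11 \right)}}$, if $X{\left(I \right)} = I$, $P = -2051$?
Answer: $- \frac{446724}{22561} \approx -19.801$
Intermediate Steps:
$\frac{4812}{P} - \frac{192}{X{\left(11 \right)}} = \frac{4812}{-2051} - \frac{192}{11} = 4812 \left(- \frac{1}{2051}\right) - \frac{192}{11} = - \frac{4812}{2051} - \frac{192}{11} = - \frac{446724}{22561}$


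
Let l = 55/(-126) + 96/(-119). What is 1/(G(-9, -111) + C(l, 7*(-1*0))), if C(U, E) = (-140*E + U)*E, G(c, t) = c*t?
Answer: 1/999 ≈ 0.0010010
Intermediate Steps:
l = -2663/2142 (l = 55*(-1/126) + 96*(-1/119) = -55/126 - 96/119 = -2663/2142 ≈ -1.2432)
C(U, E) = E*(U - 140*E) (C(U, E) = (U - 140*E)*E = E*(U - 140*E))
1/(G(-9, -111) + C(l, 7*(-1*0))) = 1/(-9*(-111) + (7*(-1*0))*(-2663/2142 - 980*(-1*0))) = 1/(999 + (7*0)*(-2663/2142 - 980*0)) = 1/(999 + 0*(-2663/2142 - 140*0)) = 1/(999 + 0*(-2663/2142 + 0)) = 1/(999 + 0*(-2663/2142)) = 1/(999 + 0) = 1/999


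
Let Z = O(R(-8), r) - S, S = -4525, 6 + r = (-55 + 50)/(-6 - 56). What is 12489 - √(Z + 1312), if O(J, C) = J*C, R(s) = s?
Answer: 12489 - √5654865/31 ≈ 12412.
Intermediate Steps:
r = -367/62 (r = -6 + (-55 + 50)/(-6 - 56) = -6 - 5/(-62) = -6 - 5*(-1/62) = -6 + 5/62 = -367/62 ≈ -5.9194)
O(J, C) = C*J
Z = 141743/31 (Z = -367/62*(-8) - 1*(-4525) = 1468/31 + 4525 = 141743/31 ≈ 4572.4)
12489 - √(Z + 1312) = 12489 - √(141743/31 + 1312) = 12489 - √(182415/31) = 12489 - √5654865/31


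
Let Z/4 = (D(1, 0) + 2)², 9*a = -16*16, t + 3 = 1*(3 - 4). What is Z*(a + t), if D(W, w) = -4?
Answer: -4672/9 ≈ -519.11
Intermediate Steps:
t = -4 (t = -3 + 1*(3 - 4) = -3 + 1*(-1) = -3 - 1 = -4)
a = -256/9 (a = (-16*16)/9 = (⅑)*(-256) = -256/9 ≈ -28.444)
Z = 16 (Z = 4*(-4 + 2)² = 4*(-2)² = 4*4 = 16)
Z*(a + t) = 16*(-256/9 - 4) = 16*(-292/9) = -4672/9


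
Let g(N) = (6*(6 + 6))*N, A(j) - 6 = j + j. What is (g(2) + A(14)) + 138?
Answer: 316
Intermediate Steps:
A(j) = 6 + 2*j (A(j) = 6 + (j + j) = 6 + 2*j)
g(N) = 72*N (g(N) = (6*12)*N = 72*N)
(g(2) + A(14)) + 138 = (72*2 + (6 + 2*14)) + 138 = (144 + (6 + 28)) + 138 = (144 + 34) + 138 = 178 + 138 = 316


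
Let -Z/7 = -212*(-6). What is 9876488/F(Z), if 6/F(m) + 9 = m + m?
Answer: -29328231116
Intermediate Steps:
Z = -8904 (Z = -(-1484)*(-6) = -7*1272 = -8904)
F(m) = 6/(-9 + 2*m) (F(m) = 6/(-9 + (m + m)) = 6/(-9 + 2*m))
9876488/F(Z) = 9876488/((6/(-9 + 2*(-8904)))) = 9876488/((6/(-9 - 17808))) = 9876488/((6/(-17817))) = 9876488/((6*(-1/17817))) = 9876488/(-2/5939) = 9876488*(-5939/2) = -29328231116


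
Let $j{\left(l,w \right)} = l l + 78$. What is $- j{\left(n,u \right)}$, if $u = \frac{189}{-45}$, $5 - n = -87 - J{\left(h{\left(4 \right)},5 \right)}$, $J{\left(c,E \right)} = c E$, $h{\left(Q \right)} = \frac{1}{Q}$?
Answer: $- \frac{140377}{16} \approx -8773.6$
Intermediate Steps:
$J{\left(c,E \right)} = E c$
$n = \frac{373}{4}$ ($n = 5 - \left(-87 - \frac{5}{4}\right) = 5 - - \frac{353}{4} = 5 + \frac{353}{4} = \frac{373}{4} \approx 93.25$)
$u = - \frac{21}{5}$ ($u = 189 \left(- \frac{1}{45}\right) = - \frac{21}{5} \approx -4.2$)
$j{\left(l,w \right)} = 78 + l^{2}$ ($j{\left(l,w \right)} = l^{2} + 78 = 78 + l^{2}$)
$- j{\left(n,u \right)} = - (78 + \left(\frac{373}{4}\right)^{2}) = - (78 + \frac{139129}{16}) = \left(-1\right) \frac{140377}{16} = - \frac{140377}{16}$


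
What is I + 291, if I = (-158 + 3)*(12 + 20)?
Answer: -4669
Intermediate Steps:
I = -4960 (I = -155*32 = -4960)
I + 291 = -4960 + 291 = -4669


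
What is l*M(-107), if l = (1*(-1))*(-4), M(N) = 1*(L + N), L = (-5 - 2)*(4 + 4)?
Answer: -652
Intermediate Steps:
L = -56 (L = -7*8 = -56)
M(N) = -56 + N (M(N) = 1*(-56 + N) = -56 + N)
l = 4 (l = -1*(-4) = 4)
l*M(-107) = 4*(-56 - 107) = 4*(-163) = -652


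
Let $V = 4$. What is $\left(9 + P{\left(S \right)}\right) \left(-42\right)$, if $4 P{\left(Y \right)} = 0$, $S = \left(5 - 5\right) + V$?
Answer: $-378$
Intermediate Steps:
$S = 4$ ($S = \left(5 - 5\right) + 4 = 0 + 4 = 4$)
$P{\left(Y \right)} = 0$ ($P{\left(Y \right)} = \frac{1}{4} \cdot 0 = 0$)
$\left(9 + P{\left(S \right)}\right) \left(-42\right) = \left(9 + 0\right) \left(-42\right) = 9 \left(-42\right) = -378$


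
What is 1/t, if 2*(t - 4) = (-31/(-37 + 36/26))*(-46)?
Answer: -463/7417 ≈ -0.062424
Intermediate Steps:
t = -7417/463 (t = 4 + ((-31/(-37 + 36/26))*(-46))/2 = 4 + ((-31/(-37 + 36*(1/26)))*(-46))/2 = 4 + ((-31/(-37 + 18/13))*(-46))/2 = 4 + ((-31/(-463/13))*(-46))/2 = 4 + (-13/463*(-31)*(-46))/2 = 4 + ((403/463)*(-46))/2 = 4 + (½)*(-18538/463) = 4 - 9269/463 = -7417/463 ≈ -16.019)
1/t = 1/(-7417/463) = -463/7417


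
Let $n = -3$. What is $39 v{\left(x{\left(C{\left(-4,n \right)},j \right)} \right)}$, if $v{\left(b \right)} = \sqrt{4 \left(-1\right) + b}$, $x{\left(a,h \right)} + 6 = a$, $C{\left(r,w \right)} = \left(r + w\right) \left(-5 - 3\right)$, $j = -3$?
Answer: $39 \sqrt{46} \approx 264.51$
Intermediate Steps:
$C{\left(r,w \right)} = - 8 r - 8 w$ ($C{\left(r,w \right)} = \left(r + w\right) \left(-8\right) = - 8 r - 8 w$)
$x{\left(a,h \right)} = -6 + a$
$v{\left(b \right)} = \sqrt{-4 + b}$
$39 v{\left(x{\left(C{\left(-4,n \right)},j \right)} \right)} = 39 \sqrt{-4 - -50} = 39 \sqrt{-4 + \left(-6 + \left(32 + 24\right)\right)} = 39 \sqrt{-4 + \left(-6 + 56\right)} = 39 \sqrt{-4 + 50} = 39 \sqrt{46}$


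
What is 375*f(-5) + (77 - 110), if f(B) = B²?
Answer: 9342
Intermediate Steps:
375*f(-5) + (77 - 110) = 375*(-5)² + (77 - 110) = 375*25 - 33 = 9375 - 33 = 9342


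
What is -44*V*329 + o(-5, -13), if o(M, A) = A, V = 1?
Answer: -14489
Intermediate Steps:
-44*V*329 + o(-5, -13) = -44*1*329 - 13 = -44*329 - 13 = -14476 - 13 = -14489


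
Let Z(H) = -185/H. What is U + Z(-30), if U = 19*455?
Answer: 51907/6 ≈ 8651.2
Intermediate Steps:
U = 8645
U + Z(-30) = 8645 - 185/(-30) = 8645 - 185*(-1/30) = 8645 + 37/6 = 51907/6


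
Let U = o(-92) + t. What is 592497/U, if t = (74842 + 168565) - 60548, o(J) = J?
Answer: 592497/182767 ≈ 3.2418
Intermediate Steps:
t = 182859 (t = 243407 - 60548 = 182859)
U = 182767 (U = -92 + 182859 = 182767)
592497/U = 592497/182767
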